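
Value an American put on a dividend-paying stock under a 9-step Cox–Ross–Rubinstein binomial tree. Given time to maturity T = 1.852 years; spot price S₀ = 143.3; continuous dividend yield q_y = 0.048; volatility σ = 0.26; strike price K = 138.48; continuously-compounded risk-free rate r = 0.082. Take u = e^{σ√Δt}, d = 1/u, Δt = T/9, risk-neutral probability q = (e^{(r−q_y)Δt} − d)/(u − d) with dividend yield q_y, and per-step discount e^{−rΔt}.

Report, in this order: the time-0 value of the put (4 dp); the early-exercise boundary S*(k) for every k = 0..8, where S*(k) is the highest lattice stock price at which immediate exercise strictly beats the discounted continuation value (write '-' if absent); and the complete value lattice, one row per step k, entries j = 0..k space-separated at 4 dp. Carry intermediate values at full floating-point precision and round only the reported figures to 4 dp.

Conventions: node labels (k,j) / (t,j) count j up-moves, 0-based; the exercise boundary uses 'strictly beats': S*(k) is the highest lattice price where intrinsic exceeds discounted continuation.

price = 13.6893
boundary = - - - 100.5958 89.4042 100.5958 89.4042 100.5958 113.1884
tree:
13.6893
19.7619 8.0884
27.7717 12.4321 4.0241
37.8842 18.6138 6.6794 1.5084
49.0758 27.0296 10.8393 2.7506 0.3187
59.0223 37.8842 17.1050 4.9485 0.6485 0.0000
67.8622 49.0758 26.0515 8.7492 1.3198 0.0000 0.0000
75.7187 59.0223 37.8842 15.1165 2.6858 0.0000 0.0000 0.0000
82.7011 67.8622 49.0758 25.2916 5.4656 0.0000 0.0000 0.0000 0.0000
88.9067 75.7187 59.0223 37.8842 11.1226 0.0000 0.0000 0.0000 0.0000 0.0000

Δt=0.20578, u=1.12518, d=0.88875, q=0.50024, disc=e^(-rΔt)=0.98327
k=9 terminal: V=max(K-S,0) → 88.9067 75.7187 59.0223 37.8842 11.1226 0.0000 0.0000 0.0000 0.0000 0.0000
k=8: j=0 S=55.7789 intr=82.7011 cont=80.9323 V=82.7011[EX]; j=1 S=70.6178 intr=67.8622 cont=66.2392 V=67.8622[EX]; j=2 S=89.4042 intr=49.0758 cont=47.6374 V=49.0758[EX]; j=3 S=113.1884 intr=25.2916 cont=24.0870 V=25.2916[EX]; j=4 S=143.3000 intr=0.0000 cont=5.4656 V=5.4656[hold]; j=5 S=181.4221 intr=0.0000 cont=0.0000 V=0.0000[hold]; j=6 S=229.6859 intr=0.0000 cont=0.0000 V=0.0000[hold]; j=7 S=290.7893 intr=0.0000 cont=0.0000 V=0.0000[hold]; j=8 S=368.1481 intr=0.0000 cont=0.0000 V=0.0000[hold]  S*(8)=113.1884
k=7: j=0 S=62.7613 intr=75.7187 cont=74.0185 V=75.7187[EX]; j=1 S=79.4577 intr=59.0223 cont=57.4862 V=59.0223[EX]; j=2 S=100.5958 intr=37.8842 cont=36.5558 V=37.8842[EX]; j=3 S=127.3574 intr=11.1226 cont=15.1165 V=15.1165[hold]; j=4 S=161.2383 intr=0.0000 cont=2.6858 V=2.6858[hold]; j=5 S=204.1326 intr=0.0000 cont=0.0000 V=0.0000[hold]; j=6 S=258.4380 intr=0.0000 cont=0.0000 V=0.0000[hold]; j=7 S=327.1904 intr=0.0000 cont=0.0000 V=0.0000[hold]  S*(7)=100.5958
k=6: j=0 S=70.6178 intr=67.8622 cont=66.2392 V=67.8622[EX]; j=1 S=89.4042 intr=49.0758 cont=47.6374 V=49.0758[EX]; j=2 S=113.1884 intr=25.2916 cont=26.0515 V=26.0515[hold]; j=3 S=143.3000 intr=0.0000 cont=8.7492 V=8.7492[hold]; j=4 S=181.4221 intr=0.0000 cont=1.3198 V=1.3198[hold]; j=5 S=229.6859 intr=0.0000 cont=0.0000 V=0.0000[hold]; j=6 S=290.7893 intr=0.0000 cont=0.0000 V=0.0000[hold]  S*(6)=89.4042
k=5: j=0 S=79.4577 intr=59.0223 cont=57.4862 V=59.0223[EX]; j=1 S=100.5958 intr=37.8842 cont=36.9296 V=37.8842[EX]; j=2 S=127.3574 intr=11.1226 cont=17.1050 V=17.1050[hold]; j=3 S=161.2383 intr=0.0000 cont=4.9485 V=4.9485[hold]; j=4 S=204.1326 intr=0.0000 cont=0.6485 V=0.6485[hold]; j=5 S=258.4380 intr=0.0000 cont=0.0000 V=0.0000[hold]  S*(5)=100.5958
k=4: j=0 S=89.4042 intr=49.0758 cont=47.6374 V=49.0758[EX]; j=1 S=113.1884 intr=25.2916 cont=27.0296 V=27.0296[hold]; j=2 S=143.3000 intr=0.0000 cont=10.8393 V=10.8393[hold]; j=3 S=181.4221 intr=0.0000 cont=2.7506 V=2.7506[hold]; j=4 S=229.6859 intr=0.0000 cont=0.3187 V=0.3187[hold]  S*(4)=89.4042
k=3: j=0 S=100.5958 intr=37.8842 cont=37.4107 V=37.8842[EX]; j=1 S=127.3574 intr=11.1226 cont=18.6138 V=18.6138[hold]; j=2 S=161.2383 intr=0.0000 cont=6.6794 V=6.6794[hold]; j=3 S=204.1326 intr=0.0000 cont=1.5084 V=1.5084[hold]  S*(3)=100.5958
k=2: j=0 S=113.1884 intr=25.2916 cont=27.7717 V=27.7717[hold]; j=1 S=143.3000 intr=0.0000 cont=12.4321 V=12.4321[hold]; j=2 S=181.4221 intr=0.0000 cont=4.0241 V=4.0241[hold]  S*(2)=-
k=1: j=0 S=127.3574 intr=11.1226 cont=19.7619 V=19.7619[hold]; j=1 S=161.2383 intr=0.0000 cont=8.0884 V=8.0884[hold]  S*(1)=-
k=0: j=0 S=143.3000 intr=0.0000 cont=13.6893 V=13.6893[hold]  S*(0)=-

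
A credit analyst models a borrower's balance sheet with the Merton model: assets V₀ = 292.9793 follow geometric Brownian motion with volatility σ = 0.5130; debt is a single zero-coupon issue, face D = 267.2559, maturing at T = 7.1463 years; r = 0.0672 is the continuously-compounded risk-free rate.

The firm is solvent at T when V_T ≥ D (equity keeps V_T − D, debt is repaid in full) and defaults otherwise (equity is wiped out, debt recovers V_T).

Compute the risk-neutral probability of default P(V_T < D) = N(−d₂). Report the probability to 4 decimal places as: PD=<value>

With assets at 292.9793 and a single debt payment of 267.2559 at 7.1463 years:
d₁ = [ln(V₀/D) + (r + σ²/2)T] / (σ√T)
   = [ln(292.9793/267.2559) + (0.0672 + 0.5·0.5130²)·7.1463] / (0.5130·√7.1463)
   = [0.091895 + 1.420574] / 1.371381 = 1.102881
d₂ = d₁ − σ√T = 1.102881 − 1.371381 = -0.268500
risk-neutral PD = N(−d₂) = N(0.268500) = 0.605843

PD=0.6058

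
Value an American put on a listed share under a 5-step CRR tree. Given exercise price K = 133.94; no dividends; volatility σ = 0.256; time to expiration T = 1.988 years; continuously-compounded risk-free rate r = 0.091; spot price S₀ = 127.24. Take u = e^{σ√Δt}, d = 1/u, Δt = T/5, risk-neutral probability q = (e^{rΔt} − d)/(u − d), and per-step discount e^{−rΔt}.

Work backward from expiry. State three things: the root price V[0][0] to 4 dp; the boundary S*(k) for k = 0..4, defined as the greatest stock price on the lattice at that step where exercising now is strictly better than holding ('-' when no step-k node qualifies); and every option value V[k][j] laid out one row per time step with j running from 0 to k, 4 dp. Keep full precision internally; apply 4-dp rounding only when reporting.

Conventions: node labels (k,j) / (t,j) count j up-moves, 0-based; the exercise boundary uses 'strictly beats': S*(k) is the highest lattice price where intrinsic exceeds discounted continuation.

price = 14.0584
boundary = - 108.2727 92.1328 108.2727 92.1328
tree:
14.0584
25.6673 6.3236
41.8072 12.9647 1.7882
55.5412 25.6673 4.3458 0.0000
67.2279 41.8072 10.5615 0.0000 0.0000
77.1725 55.5412 25.6673 0.0000 0.0000 0.0000

Δt=0.39760, u=1.17518, d=0.85093, q=0.57336, disc=e^(-rΔt)=0.96447
k=5 terminal: V=max(K-S,0) → 77.1725 55.5412 25.6673 0.0000 0.0000 0.0000
k=4: j=0 S=66.7121 intr=67.2279 cont=62.4684 V=67.2279[EX]; j=1 S=92.1328 intr=41.8072 cont=37.0477 V=41.8072[EX]; j=2 S=127.2400 intr=6.7000 cont=10.5615 V=10.5615[hold]; j=3 S=175.7248 intr=0.0000 cont=0.0000 V=0.0000[hold]; j=4 S=242.6849 intr=0.0000 cont=0.0000 V=0.0000[hold]  S*(4)=92.1328
k=3: j=0 S=78.3988 intr=55.5412 cont=50.7817 V=55.5412[EX]; j=1 S=108.2727 intr=25.6673 cont=23.0432 V=25.6673[EX]; j=2 S=149.5300 intr=0.0000 cont=4.3458 V=4.3458[hold]; j=3 S=206.5085 intr=0.0000 cont=0.0000 V=0.0000[hold]  S*(3)=108.2727
k=2: j=0 S=92.1328 intr=41.8072 cont=37.0477 V=41.8072[EX]; j=1 S=127.2400 intr=6.7000 cont=12.9647 V=12.9647[hold]; j=2 S=175.7248 intr=0.0000 cont=1.7882 V=1.7882[hold]  S*(2)=92.1328
k=1: j=0 S=108.2727 intr=25.6673 cont=24.3721 V=25.6673[EX]; j=1 S=149.5300 intr=0.0000 cont=6.3236 V=6.3236[hold]  S*(1)=108.2727
k=0: j=0 S=127.2400 intr=6.7000 cont=14.0584 V=14.0584[hold]  S*(0)=-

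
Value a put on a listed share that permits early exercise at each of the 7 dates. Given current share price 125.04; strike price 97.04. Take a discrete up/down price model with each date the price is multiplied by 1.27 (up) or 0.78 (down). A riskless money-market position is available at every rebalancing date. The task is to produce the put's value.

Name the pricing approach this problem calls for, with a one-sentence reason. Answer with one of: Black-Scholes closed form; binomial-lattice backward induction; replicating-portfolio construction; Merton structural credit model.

framework: binomial-lattice backward induction

Key observation: an American put (K = 97.04, S₀ = 125.04) on a 7-date tree has no closed form — the optimal stopping decision is embedded and must be resolved recursively from expiry.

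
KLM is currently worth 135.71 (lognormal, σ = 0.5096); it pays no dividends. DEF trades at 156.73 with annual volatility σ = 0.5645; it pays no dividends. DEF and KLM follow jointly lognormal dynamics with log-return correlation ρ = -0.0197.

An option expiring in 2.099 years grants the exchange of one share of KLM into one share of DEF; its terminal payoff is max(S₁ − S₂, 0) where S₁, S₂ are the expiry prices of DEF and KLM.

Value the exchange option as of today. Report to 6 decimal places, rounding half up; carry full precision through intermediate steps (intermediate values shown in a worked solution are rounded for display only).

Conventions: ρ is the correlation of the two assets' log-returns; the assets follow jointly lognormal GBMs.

exchange price = 72.675221

σ_eff = √(σ₁² + σ₂² − 2ρσ₁σ₂) = √(0.5645² + 0.5096² − 2·-0.0197·0.5645·0.5096) = 0.767911
d₁ = (ln(S₁/S₂) + (q₂ − q₁ + σ_eff²/2)T) / (σ_eff√T) = (ln(156.73/135.71) + (0.0 − 0.0 + 0.294843)·2.099) / 1.112543 = 0.685709
d₂ = d₁ − σ_eff√T = 0.685709 − 1.112543 = -0.426834
N(d₁) = 0.753552,  N(d₂) = 0.334750
V = S₁·e^{−q₁T}·N(d₁) − S₂·e^{−q₂T}·N(d₂) = 118.104137 − 45.428916 = 72.675221
Key observation: the rate r is irrelevant here: denominating values in KLM turns the exchange into a ratio option on S₁/S₂, and discounting at r drops out.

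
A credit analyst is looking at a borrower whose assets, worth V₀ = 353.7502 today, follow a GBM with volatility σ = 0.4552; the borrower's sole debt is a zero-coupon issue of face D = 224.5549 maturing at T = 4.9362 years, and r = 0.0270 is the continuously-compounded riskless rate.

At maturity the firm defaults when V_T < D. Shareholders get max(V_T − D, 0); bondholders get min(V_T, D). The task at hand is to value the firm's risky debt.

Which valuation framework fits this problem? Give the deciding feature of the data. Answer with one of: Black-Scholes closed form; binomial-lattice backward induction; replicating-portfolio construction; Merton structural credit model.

Key observation: assets follow a GBM and default happens iff V_T < 224.5549; valuing claims on that split (equity as a call, risky debt as the residual) is the structural model's definition.

framework: Merton structural credit model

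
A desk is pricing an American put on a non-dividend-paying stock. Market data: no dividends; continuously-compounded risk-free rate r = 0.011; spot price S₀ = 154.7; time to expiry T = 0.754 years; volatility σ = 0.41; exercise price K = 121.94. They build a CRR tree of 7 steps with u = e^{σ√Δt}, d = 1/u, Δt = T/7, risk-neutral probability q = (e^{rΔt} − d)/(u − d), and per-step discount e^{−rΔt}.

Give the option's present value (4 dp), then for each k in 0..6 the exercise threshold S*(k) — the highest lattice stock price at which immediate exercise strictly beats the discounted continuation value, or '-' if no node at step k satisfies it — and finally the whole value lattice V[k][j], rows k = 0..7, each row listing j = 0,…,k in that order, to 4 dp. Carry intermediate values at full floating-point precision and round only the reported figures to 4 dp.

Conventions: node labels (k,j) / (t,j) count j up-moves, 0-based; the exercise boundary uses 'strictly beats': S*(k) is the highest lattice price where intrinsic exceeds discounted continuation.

price = 7.3912
boundary = - - - - - 78.9394 90.3095
tree:
7.3912
11.2151 3.1116
16.5886 5.2033 0.7684
23.7767 8.5508 1.4536 0.0000
32.7676 13.7305 2.7501 0.0000 0.0000
43.0006 21.3478 5.2030 0.0000 0.0000 0.0000
52.9391 31.6305 9.8435 0.0000 0.0000 0.0000 0.0000
61.6264 43.0006 18.6228 0.0000 0.0000 0.0000 0.0000 0.0000

params: Δt=0.10771 u=1.14403 d=0.87410 q=0.47080 e^(-rΔt)=0.99882
t_7 payoffs: 61.6264 43.0006 18.6228 0.0000 0.0000 0.0000 0.0000 0.0000
t_6: node(6,0) S=69.0009 payoff=52.9391 vs cont=52.7947 → 52.9391 [stop]  node(6,1) S=90.3095 payoff=31.6305 vs cont=31.4862 → 31.6305 [stop]  node(6,2) S=118.1984 payoff=3.7416 vs cont=9.8435 → 9.8435 [wait]  node(6,3) S=154.7000 payoff=0.0000 vs cont=0.0000 → 0.0000 [wait]  node(6,4) S=202.4738 payoff=0.0000 vs cont=0.0000 → 0.0000 [wait]  node(6,5) S=265.0009 payoff=0.0000 vs cont=0.0000 → 0.0000 [wait]  node(6,6) S=346.8374 payoff=0.0000 vs cont=0.0000 → 0.0000 [wait]  ⇒ S*(6)=90.3095
t_5: node(5,0) S=78.9394 payoff=43.0006 vs cont=42.8562 → 43.0006 [stop]  node(5,1) S=103.3172 payoff=18.6228 vs cont=21.3478 → 21.3478 [wait]  node(5,2) S=135.2231 payoff=0.0000 vs cont=5.2030 → 5.2030 [wait]  node(5,3) S=176.9822 payoff=0.0000 vs cont=0.0000 → 0.0000 [wait]  node(5,4) S=231.6371 payoff=0.0000 vs cont=0.0000 → 0.0000 [wait]  node(5,5) S=303.1703 payoff=0.0000 vs cont=0.0000 → 0.0000 [wait]  ⇒ S*(5)=78.9394
t_4: node(4,0) S=90.3095 payoff=31.6305 vs cont=32.7676 → 32.7676 [wait]  node(4,1) S=118.1984 payoff=3.7416 vs cont=13.7305 → 13.7305 [wait]  node(4,2) S=154.7000 payoff=0.0000 vs cont=2.7501 → 2.7501 [wait]  node(4,3) S=202.4738 payoff=0.0000 vs cont=0.0000 → 0.0000 [wait]  node(4,4) S=265.0009 payoff=0.0000 vs cont=0.0000 → 0.0000 [wait]  ⇒ S*(4)=-
t_3: node(3,0) S=103.3172 payoff=18.6228 vs cont=23.7767 → 23.7767 [wait]  node(3,1) S=135.2231 payoff=0.0000 vs cont=8.5508 → 8.5508 [wait]  node(3,2) S=176.9822 payoff=0.0000 vs cont=1.4536 → 1.4536 [wait]  node(3,3) S=231.6371 payoff=0.0000 vs cont=0.0000 → 0.0000 [wait]  ⇒ S*(3)=-
t_2: node(2,0) S=118.1984 payoff=3.7416 vs cont=16.5886 → 16.5886 [wait]  node(2,1) S=154.7000 payoff=0.0000 vs cont=5.2033 → 5.2033 [wait]  node(2,2) S=202.4738 payoff=0.0000 vs cont=0.7684 → 0.7684 [wait]  ⇒ S*(2)=-
t_1: node(1,0) S=135.2231 payoff=0.0000 vs cont=11.2151 → 11.2151 [wait]  node(1,1) S=176.9822 payoff=0.0000 vs cont=3.1116 → 3.1116 [wait]  ⇒ S*(1)=-
t_0: node(0,0) S=154.7000 payoff=0.0000 vs cont=7.3912 → 7.3912 [wait]  ⇒ S*(0)=-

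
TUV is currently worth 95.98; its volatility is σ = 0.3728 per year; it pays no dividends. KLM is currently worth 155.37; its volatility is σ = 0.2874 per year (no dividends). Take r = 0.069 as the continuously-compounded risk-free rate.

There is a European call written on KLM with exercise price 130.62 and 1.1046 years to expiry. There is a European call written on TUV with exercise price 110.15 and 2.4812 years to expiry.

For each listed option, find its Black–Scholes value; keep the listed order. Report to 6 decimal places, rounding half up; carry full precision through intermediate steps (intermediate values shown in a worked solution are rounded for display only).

price(KLM call K=130.62) = 39.051876
price(TUV call K=110.15) = 23.416644

[KLM call K=130.62]
σ√T = 0.2874·√1.1046 = 0.302057
d₁ = (ln(S/K) + (r+σ²/2)T) / (σ√T) = (ln(155.37/130.62) + (0.069+0.2874²/2)·1.1046) / 0.302057 = (0.173517 + 0.121837) / 0.302057 = 0.977807
d₂ = d₁ − σ√T = 0.977807 − 0.302057 = 0.675750
e^{−rT} = 0.926615
N(d₁) = 0.835915,  N(d₂) = 0.750400
price = S·N(d₁) − K·e^{−rT}·N(d₂) = 129.876132 − 90.824255 = 39.051876
[TUV call K=110.15]
σ√T = 0.3728·√2.4812 = 0.587228
d₁ = (ln(S/K) + (r+σ²/2)T) / (σ√T) = (ln(95.98/110.15) + (0.069+0.3728²/2)·2.4812) / 0.587228 = (-0.137703 + 0.343621) / 0.587228 = 0.350661
d₂ = d₁ − σ√T = 0.350661 − 0.587228 = -0.236567
e^{−rT} = 0.842651
N(d₁) = 0.637079,  N(d₂) = 0.406496
price = S·N(d₁) − K·e^{−rT}·N(d₂) = 61.146808 − 37.730164 = 23.416644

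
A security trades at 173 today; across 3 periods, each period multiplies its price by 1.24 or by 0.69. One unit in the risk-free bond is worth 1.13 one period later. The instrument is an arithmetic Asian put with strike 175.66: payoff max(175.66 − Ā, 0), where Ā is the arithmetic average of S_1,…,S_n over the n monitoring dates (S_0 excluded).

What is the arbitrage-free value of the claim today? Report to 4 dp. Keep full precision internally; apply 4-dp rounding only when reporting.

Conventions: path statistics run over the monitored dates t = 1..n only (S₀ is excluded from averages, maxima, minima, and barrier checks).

price = 6.0188

With p* = (R−d)/(u−d) = 0.8000, sum probability × payoff across the paths and divide by R^3.
Enumerate all 2^3 = 8 price paths (U = up ×1.24, D = down ×0.69); each path with k up-moves has probability p*^k·(1−p*)^(3−k).
DDD: Ā=86.1891, payoff=89.4709, prob=0.008000
UDD: Ā=154.8906, payoff=20.7694, prob=0.032000
DUD: Ā=123.1739, payoff=52.4861, prob=0.032000
UUD: Ā=221.3560, payoff=0.0000, prob=0.128000
DDU: Ā=101.2894, payoff=74.3706, prob=0.032000
UDU: Ā=182.0274, payoff=0.0000, prob=0.128000
DUU: Ā=150.3107, payoff=25.3493, prob=0.128000
UUU: Ā=270.1236, payoff=0.0000, prob=0.512000
Price = Σ prob·payoff / R^3 = 8.684511 / 1.442897 = 6.0188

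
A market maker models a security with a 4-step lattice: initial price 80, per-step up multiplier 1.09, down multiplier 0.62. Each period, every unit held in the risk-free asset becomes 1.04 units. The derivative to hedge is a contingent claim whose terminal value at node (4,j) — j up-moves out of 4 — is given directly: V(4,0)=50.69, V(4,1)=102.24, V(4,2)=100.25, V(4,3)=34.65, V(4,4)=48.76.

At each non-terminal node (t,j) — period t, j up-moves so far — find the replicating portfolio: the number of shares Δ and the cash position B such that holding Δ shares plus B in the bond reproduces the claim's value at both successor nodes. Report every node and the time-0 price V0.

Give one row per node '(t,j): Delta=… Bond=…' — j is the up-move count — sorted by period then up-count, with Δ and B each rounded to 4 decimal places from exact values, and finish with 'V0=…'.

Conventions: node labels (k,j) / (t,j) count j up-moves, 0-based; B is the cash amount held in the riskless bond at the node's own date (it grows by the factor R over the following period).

(0,0): Delta=-0.1572 Bond=53.1760
(1,0): Delta=-2.0695 Bond=150.1520
(1,1): Delta=-0.0277 Bond=44.0115
(2,0): Delta=0.2465 Bond=84.9367
(2,1): Delta=-2.2263 Bond=164.6368
(2,2): Delta=0.1212 Bond=31.6213
(3,0): Delta=5.7526 Bond=-16.6463
(3,1): Delta=-0.1263 Bond=100.8318
(3,2): Delta=-2.3685 Bond=179.6021
(3,3): Delta=0.2898 Bond=15.4200
V0=40.6013

Under the risk-neutral measure, an up-move has probability p* = (R−d)/(u−d) = 0.8936 and values discount at R = 1.04.
Expiry values: V(4,0)=50.6900, V(4,1)=102.2400, V(4,2)=100.2500, V(4,3)=34.6500, V(4,4)=48.7600
(3,0): S=19.0662. Δ = (V_up−V_dn)/(S_up−S_dn) = (102.2400−50.6900)/(20.7822−11.8211) = 5.7526. V = [p*·102.2400 + (1−p*)·50.6900]/1.04 = 93.0346. B = V − Δ·S = -16.6463.
(3,1): S=33.5197. Δ = (V_up−V_dn)/(S_up−S_dn) = (100.2500−102.2400)/(36.5365−20.7822) = -0.1263. V = [p*·100.2500 + (1−p*)·102.2400]/1.04 = 96.5978. B = V − Δ·S = 100.8318.
(3,2): S=58.9298. Δ = (V_up−V_dn)/(S_up−S_dn) = (34.6500−100.2500)/(64.2334−36.5365) = -2.3685. V = [p*·34.6500 + (1−p*)·100.2500]/1.04 = 40.0276. B = V − Δ·S = 179.6021.
(3,3): S=103.6023. Δ = (V_up−V_dn)/(S_up−S_dn) = (48.7600−34.6500)/(112.9265−64.2334) = 0.2898. V = [p*·48.7600 + (1−p*)·34.6500]/1.04 = 45.4413. B = V − Δ·S = 15.4200.
(2,0): S=30.7520. Δ = (V_up−V_dn)/(S_up−S_dn) = (96.5978−93.0346)/(33.5197−19.0662) = 0.2465. V = [p*·96.5978 + (1−p*)·93.0346]/1.04 = 92.5180. B = V − Δ·S = 84.9367.
(2,1): S=54.0640. Δ = (V_up−V_dn)/(S_up−S_dn) = (40.0276−96.5978)/(58.9298−33.5197) = -2.2263. V = [p*·40.0276 + (1−p*)·96.5978]/1.04 = 44.2747. B = V − Δ·S = 164.6368.
(2,2): S=95.0480. Δ = (V_up−V_dn)/(S_up−S_dn) = (45.4413−40.0276)/(103.6023−58.9298) = 0.1212. V = [p*·45.4413 + (1−p*)·40.0276]/1.04 = 43.1398. B = V − Δ·S = 31.6213.
(1,0): S=49.6000. Δ = (V_up−V_dn)/(S_up−S_dn) = (44.2747−92.5180)/(54.0640−30.7520) = -2.0695. V = [p*·44.2747 + (1−p*)·92.5180]/1.04 = 47.5067. B = V − Δ·S = 150.1520.
(1,1): S=87.2000. Δ = (V_up−V_dn)/(S_up−S_dn) = (43.1398−44.2747)/(95.0480−54.0640) = -0.0277. V = [p*·43.1398 + (1−p*)·44.2747]/1.04 = 41.5966. B = V − Δ·S = 44.0115.
(0,0): S=80.0000. Δ = (V_up−V_dn)/(S_up−S_dn) = (41.5966−47.5067)/(87.2000−49.6000) = -0.1572. V = [p*·41.5966 + (1−p*)·47.5067]/1.04 = 40.6013. B = V − Δ·S = 53.1760.
As a check, the time-0 holding Δ(0,0)·S0 + B(0,0) comes to 40.6013 — exactly V0.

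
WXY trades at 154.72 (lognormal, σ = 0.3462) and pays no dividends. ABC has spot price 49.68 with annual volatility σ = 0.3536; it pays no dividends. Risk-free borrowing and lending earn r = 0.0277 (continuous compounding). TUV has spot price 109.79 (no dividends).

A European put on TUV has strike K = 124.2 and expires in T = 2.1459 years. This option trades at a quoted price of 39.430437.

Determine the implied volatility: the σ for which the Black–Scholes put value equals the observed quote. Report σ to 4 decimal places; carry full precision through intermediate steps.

sigma = 0.5535

At σ = 0.5535 the Black–Scholes value reproduces the quote:
σ√T = 0.5535·√2.1459 = 0.810816
d₁ = (ln(S/K) + (r+σ²/2)T) / (σ√T) = (ln(109.79/124.2) + (0.0277+0.5535²/2)·2.1459) / 0.810816 = (-0.123324 + 0.388153) / 0.810816 = 0.326620
d₂ = d₁ − σ√T = 0.326620 − 0.810816 = -0.484196
e^{−rT} = 0.942291
N(−d₁) = 0.371978,  N(−d₂) = 0.685877
V = K·e^{−rT}·N(−d₂) − S·N(−d₁) = 80.269847 − 40.839410 = 39.430437 (the quoted price), and the Black–Scholes price is strictly increasing in σ, so σ is unique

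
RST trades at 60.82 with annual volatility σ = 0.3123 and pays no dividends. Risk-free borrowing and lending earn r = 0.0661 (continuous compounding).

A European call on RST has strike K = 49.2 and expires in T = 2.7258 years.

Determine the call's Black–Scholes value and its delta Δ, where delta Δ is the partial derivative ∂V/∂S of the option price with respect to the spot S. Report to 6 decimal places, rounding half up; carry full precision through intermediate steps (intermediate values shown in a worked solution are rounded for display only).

σ√T = 0.3123·√2.7258 = 0.515607
d₁ = (ln(S/K) + (r+σ²/2)T) / (σ√T) = (ln(60.82/49.2) + (0.0661+0.3123²/2)·2.7258) / 0.515607 = (0.212025 + 0.313101) / 0.515607 = 1.018461
d₂ = d₁ − σ√T = 1.018461 − 0.515607 = 0.502854
e^{−rT} = 0.835124
N(d₁) = 0.845771,  N(d₂) = 0.692466
Call price V = S·N(d₁) − K·e^{−rT}·N(d₂) = 51.439764 − 28.452123 = 22.987641
Δ = N(d₁) = 0.845771

price = 22.987641
Δ = 0.845771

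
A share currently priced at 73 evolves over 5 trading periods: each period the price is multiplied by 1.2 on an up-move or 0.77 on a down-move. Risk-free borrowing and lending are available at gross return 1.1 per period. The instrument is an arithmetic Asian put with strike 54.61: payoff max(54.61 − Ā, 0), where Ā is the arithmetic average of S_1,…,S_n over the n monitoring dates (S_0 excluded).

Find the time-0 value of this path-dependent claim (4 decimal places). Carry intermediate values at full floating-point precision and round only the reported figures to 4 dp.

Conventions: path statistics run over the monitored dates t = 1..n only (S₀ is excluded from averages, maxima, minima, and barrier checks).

price = 0.1704

Under the martingale measure an up-move has probability p* = 0.7674; value the claim as the probability-weighted average of per-path payoffs, discounted 5 periods at R = 1.1.
Enumerate all 2^5 = 32 price paths (U = up ×1.2, D = down ×0.77); each path with k up-moves has probability p*^k·(1−p*)^(5−k).
DDDDD: Ā=35.6480, payoff=18.9620, prob=0.000680
UDDDD: Ā=55.5553, payoff=0.0000, prob=0.002245
DUDDD: Ā=49.2773, payoff=5.3327, prob=0.002245
UUDDD: Ā=76.7958, payoff=0.0000, prob=0.007408
DDUDD: Ā=44.4432, payoff=10.1668, prob=0.002245
UDUDD: Ā=69.2622, payoff=0.0000, prob=0.007408
DUUDD: Ā=62.9842, payoff=0.0000, prob=0.007408
UUUDD: Ā=98.1571, payoff=0.0000, prob=0.024446
DDDUD: Ā=40.7210, payoff=13.8890, prob=0.002245
UDDUD: Ā=63.4613, payoff=0.0000, prob=0.007408
DUDUD: Ā=57.1833, payoff=0.0000, prob=0.007408
UUDUD: Ā=89.1168, payoff=0.0000, prob=0.024446
DDUUD: Ā=52.3492, payoff=2.2608, prob=0.007408
UDUUD: Ā=81.5832, payoff=0.0000, prob=0.024446
DUUUD: Ā=75.3052, payoff=0.0000, prob=0.024446
UUUUD: Ā=117.3588, payoff=0.0000, prob=0.080670
DDDDU: Ā=37.8549, payoff=16.7551, prob=0.002245
UDDDU: Ā=58.9946, payoff=0.0000, prob=0.007408
DUDDU: Ā=52.7166, payoff=1.8934, prob=0.007408
UUDDU: Ā=82.1558, payoff=0.0000, prob=0.024446
DDUDU: Ā=47.8826, payoff=6.7274, prob=0.007408
UDUDU: Ā=74.6222, payoff=0.0000, prob=0.024446
DUUDU: Ā=68.3442, payoff=0.0000, prob=0.024446
UUUDU: Ā=106.5104, payoff=0.0000, prob=0.080670
DDDUU: Ā=44.1603, payoff=10.4497, prob=0.007408
UDDUU: Ā=68.8213, payoff=0.0000, prob=0.024446
DUDUU: Ā=62.5433, payoff=0.0000, prob=0.024446
UUDUU: Ā=97.4701, payoff=0.0000, prob=0.080670
DDUUU: Ā=57.7092, payoff=0.0000, prob=0.024446
UDUUU: Ā=89.9365, payoff=0.0000, prob=0.080670
DUUUU: Ā=83.6585, payoff=0.0000, prob=0.080670
UUUUU: Ā=130.3768, payoff=0.0000, prob=0.266212
Price = Σ prob·payoff / R^5 = 0.274497 / 1.610510 = 0.1704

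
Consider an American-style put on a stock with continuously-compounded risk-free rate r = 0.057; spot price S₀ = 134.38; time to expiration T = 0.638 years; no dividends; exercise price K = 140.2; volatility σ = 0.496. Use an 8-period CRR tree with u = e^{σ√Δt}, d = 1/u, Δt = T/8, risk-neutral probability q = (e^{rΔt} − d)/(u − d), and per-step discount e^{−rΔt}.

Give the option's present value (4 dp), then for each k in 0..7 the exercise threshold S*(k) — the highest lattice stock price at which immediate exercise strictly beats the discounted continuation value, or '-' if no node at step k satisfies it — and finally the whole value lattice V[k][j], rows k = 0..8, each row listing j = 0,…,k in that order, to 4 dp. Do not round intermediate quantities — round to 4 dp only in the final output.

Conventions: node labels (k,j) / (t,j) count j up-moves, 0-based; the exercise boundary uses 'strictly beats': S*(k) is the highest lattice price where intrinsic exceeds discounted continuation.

price = 22.3493
boundary = - - - 88.2753 76.7374 88.2753 101.5479 116.8161
tree:
22.3493
30.5828 13.6858
40.5622 20.1154 6.8849
51.9247 28.6982 11.0542 2.4559
63.4626 39.4777 17.3504 4.3719 0.4139
73.4924 51.9247 26.4345 7.7227 0.8014 0.0000
82.2113 63.4626 38.6521 13.5152 1.5520 0.0000 0.0000
89.7906 73.4924 51.9247 23.3839 3.0054 0.0000 0.0000 0.0000
96.3793 82.2113 63.4626 38.6521 5.8200 0.0000 0.0000 0.0000 0.0000

Δt=0.07975, u=1.15036, d=0.86930, q=0.48125, disc=e^(-rΔt)=0.99546
k=8 terminal: V=max(K-S,0) → 96.3793 82.2113 63.4626 38.6521 5.8200 0.0000 0.0000 0.0000 0.0000
k=7: j=0 S=50.4094 intr=89.7906 cont=89.1547 V=89.7906[EX]; j=1 S=66.7076 intr=73.4924 cont=72.8566 V=73.4924[EX]; j=2 S=88.2753 intr=51.9247 cont=51.2889 V=51.9247[EX]; j=3 S=116.8161 intr=23.3839 cont=22.7480 V=23.3839[EX]; j=4 S=154.5847 intr=0.0000 cont=3.0054 V=3.0054[hold]; j=5 S=204.5645 intr=0.0000 cont=0.0000 V=0.0000[hold]; j=6 S=270.7036 intr=0.0000 cont=0.0000 V=0.0000[hold]; j=7 S=358.2266 intr=0.0000 cont=0.0000 V=0.0000[hold]  S*(7)=116.8161
k=6: j=0 S=57.9887 intr=82.2113 cont=81.5754 V=82.2113[EX]; j=1 S=76.7374 intr=63.4626 cont=62.8267 V=63.4626[EX]; j=2 S=101.5479 intr=38.6521 cont=38.0163 V=38.6521[EX]; j=3 S=134.3800 intr=5.8200 cont=13.5152 V=13.5152[hold]; j=4 S=177.8273 intr=0.0000 cont=1.5520 V=1.5520[hold]; j=5 S=235.3218 intr=0.0000 cont=0.0000 V=0.0000[hold]; j=6 S=311.4053 intr=0.0000 cont=0.0000 V=0.0000[hold]  S*(6)=101.5479
k=5: j=0 S=66.7076 intr=73.4924 cont=72.8566 V=73.4924[EX]; j=1 S=88.2753 intr=51.9247 cont=51.2889 V=51.9247[EX]; j=2 S=116.8161 intr=23.3839 cont=26.4345 V=26.4345[hold]; j=3 S=154.5847 intr=0.0000 cont=7.7227 V=7.7227[hold]; j=4 S=204.5645 intr=0.0000 cont=0.8014 V=0.8014[hold]; j=5 S=270.7036 intr=0.0000 cont=0.0000 V=0.0000[hold]  S*(5)=88.2753
k=4: j=0 S=76.7374 intr=63.4626 cont=62.8267 V=63.4626[EX]; j=1 S=101.5479 intr=38.6521 cont=39.4777 V=39.4777[hold]; j=2 S=134.3800 intr=5.8200 cont=17.3504 V=17.3504[hold]; j=3 S=177.8273 intr=0.0000 cont=4.3719 V=4.3719[hold]; j=4 S=235.3218 intr=0.0000 cont=0.4139 V=0.4139[hold]  S*(4)=76.7374
k=3: j=0 S=88.2753 intr=51.9247 cont=51.6844 V=51.9247[EX]; j=1 S=116.8161 intr=23.3839 cont=28.6982 V=28.6982[hold]; j=2 S=154.5847 intr=0.0000 cont=11.0542 V=11.0542[hold]; j=3 S=204.5645 intr=0.0000 cont=2.4559 V=2.4559[hold]  S*(3)=88.2753
k=2: j=0 S=101.5479 intr=38.6521 cont=40.5622 V=40.5622[hold]; j=1 S=134.3800 intr=5.8200 cont=20.1154 V=20.1154[hold]; j=2 S=177.8273 intr=0.0000 cont=6.8849 V=6.8849[hold]  S*(2)=-
k=1: j=0 S=116.8161 intr=23.3839 cont=30.5828 V=30.5828[hold]; j=1 S=154.5847 intr=0.0000 cont=13.6858 V=13.6858[hold]  S*(1)=-
k=0: j=0 S=134.3800 intr=5.8200 cont=22.3493 V=22.3493[hold]  S*(0)=-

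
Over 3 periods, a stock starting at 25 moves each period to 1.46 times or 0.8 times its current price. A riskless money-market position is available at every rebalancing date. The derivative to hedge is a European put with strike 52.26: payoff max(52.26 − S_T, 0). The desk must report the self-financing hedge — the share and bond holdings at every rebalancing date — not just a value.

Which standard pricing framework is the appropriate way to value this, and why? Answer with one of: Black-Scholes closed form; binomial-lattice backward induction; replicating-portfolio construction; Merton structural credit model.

framework: replicating-portfolio construction

Key observation: since the answer must list Δ and B at each node of the 1.46/0.8 lattice on 25, the replicating-portfolio method — solving the two-state system at every node — is the one that applies.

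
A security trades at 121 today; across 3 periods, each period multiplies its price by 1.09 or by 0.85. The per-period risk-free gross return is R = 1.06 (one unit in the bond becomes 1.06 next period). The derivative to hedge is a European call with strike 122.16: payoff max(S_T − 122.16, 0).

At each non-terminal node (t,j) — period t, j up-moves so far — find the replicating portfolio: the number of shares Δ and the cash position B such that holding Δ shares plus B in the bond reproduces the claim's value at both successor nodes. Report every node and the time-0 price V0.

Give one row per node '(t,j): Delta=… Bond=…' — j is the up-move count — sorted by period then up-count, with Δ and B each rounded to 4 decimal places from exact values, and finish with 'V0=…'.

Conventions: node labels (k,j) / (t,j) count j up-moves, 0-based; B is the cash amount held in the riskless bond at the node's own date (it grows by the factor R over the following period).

Risk-neutral probability p* = (R−d)/(u−d) = (1.06−0.85)/(1.09−0.85) = 0.8750.
Terminal payoffs: V(3,0)=0.0000, V(3,1)=0.0000, V(3,2)=0.0361, V(3,3)=34.5385
  t=2,j=0: stock 87.4225 → up 95.2905 (V=0.0000), down 74.3091 (V=0.0000). Price 0.0000; hedge Δ=0.0000, bond B=0.0000.
  t=2,j=1: stock 112.1065 → up 122.1961 (V=0.0361), down 95.2905 (V=0.0000). Price 0.0298; hedge Δ=0.0013, bond B=-0.1206.
  t=2,j=2: stock 143.7601 → up 156.6985 (V=34.5385), down 122.1961 (V=0.0361). Price 28.5148; hedge Δ=1.0000, bond B=-115.2453.
  t=1,j=0: stock 102.8500 → up 112.1065 (V=0.0298), down 87.4225 (V=0.0000). Price 0.0246; hedge Δ=0.0012, bond B=-0.0995.
  t=1,j=1: stock 131.8900 → up 143.7601 (V=28.5148), down 112.1065 (V=0.0298). Price 23.5417; hedge Δ=0.8999, bond B=-95.1459.
  t=0,j=0: stock 121.0000 → up 131.8900 (V=23.5417), down 102.8500 (V=0.0246). Price 19.4359; hedge Δ=0.8098, bond B=-78.5520.
Sanity check at the root: Δ(0,0)·S0 + B(0,0) reproduces V0 = 19.4359.

(0,0): Delta=0.8098 Bond=-78.5520
(1,0): Delta=0.0012 Bond=-0.0995
(1,1): Delta=0.8999 Bond=-95.1459
(2,0): Delta=0.0000 Bond=0.0000
(2,1): Delta=0.0013 Bond=-0.1206
(2,2): Delta=1.0000 Bond=-115.2453
V0=19.4359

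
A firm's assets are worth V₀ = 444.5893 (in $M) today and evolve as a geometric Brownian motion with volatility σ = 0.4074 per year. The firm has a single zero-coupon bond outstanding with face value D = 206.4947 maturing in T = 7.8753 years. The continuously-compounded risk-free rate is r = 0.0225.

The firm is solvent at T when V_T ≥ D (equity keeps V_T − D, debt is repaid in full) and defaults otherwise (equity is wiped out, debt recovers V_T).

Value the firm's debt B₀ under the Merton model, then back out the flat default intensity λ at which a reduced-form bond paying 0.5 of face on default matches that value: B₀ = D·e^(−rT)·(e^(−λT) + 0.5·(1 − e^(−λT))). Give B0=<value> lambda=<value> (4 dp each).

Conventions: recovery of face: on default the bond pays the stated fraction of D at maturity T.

Equity is a call on the firm's assets struck at D = 206.4947:
d₁ = [ln(V₀/D) + (r + σ²/2)T] / (σ√T)
   = [ln(444.5893/206.4947) + (0.0225 + 0.5·0.4074²)·7.8753] / (0.4074·√7.8753)
   = [0.766876 + 0.830745] / 1.143285 = 1.397395
d₂ = d₁ − σ√T = 1.397395 − 1.143285 = 0.254110
N(d₁) = 0.918853,  N(d₂) = 0.600295,  e^(−rT) = 0.837617
E₀ = V₀·N(d₁) − D·e^(−rT)·N(d₂)
   = 444.5893·0.918853 − 206.4947·0.837617·0.600295 = 304.682978
B₀ = V₀ − E₀ = 444.5893 − 304.682978 = 139.906322
e^(−λT) = (B₀·e^(rT)/D − 0.5)/(1 − 0.5) = (139.9063·1.193863/206.4947 − 0.5)/0.5 = 0.61775534
λ = −ln(0.61775534)/7.8753 = 0.061161

B0=139.9063 lambda=0.0612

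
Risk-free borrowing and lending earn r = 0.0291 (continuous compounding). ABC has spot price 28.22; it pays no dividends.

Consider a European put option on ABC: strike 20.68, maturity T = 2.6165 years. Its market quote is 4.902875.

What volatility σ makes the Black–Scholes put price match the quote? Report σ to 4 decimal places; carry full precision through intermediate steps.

At σ = 0.5980 the Black–Scholes value reproduces the quote:
σ√T = 0.598·√2.6165 = 0.967301
d₁ = (ln(S/K) + (r+σ²/2)T) / (σ√T) = (ln(28.22/20.68) + (0.0291+0.598²/2)·2.6165) / 0.967301 = (0.310864 + 0.543976) / 0.967301 = 0.883737
d₂ = d₁ − σ√T = 0.883737 − 0.967301 = -0.083564
e^{−rT} = 0.926686
N(−d₁) = 0.188419,  N(−d₂) = 0.533298
V = K·e^{−rT}·N(−d₂) − S·N(−d₁) = 10.220063 − 5.317187 = 4.902875 (equal to the quote); since ∂V/∂σ > 0 for all σ, the implied volatility is unique

sigma = 0.5980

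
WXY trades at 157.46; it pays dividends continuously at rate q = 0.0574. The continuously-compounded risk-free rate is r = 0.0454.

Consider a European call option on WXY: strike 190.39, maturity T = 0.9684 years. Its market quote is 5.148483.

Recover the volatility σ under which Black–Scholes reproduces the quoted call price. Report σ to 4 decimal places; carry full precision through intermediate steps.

At σ = 0.2599 the Black–Scholes value reproduces the quote:
σ√T = 0.2599·√0.9684 = 0.255761
d₁ = (ln(S/K) + (r−q+σ²/2)T) / (σ√T) = (ln(157.46/190.39) + (0.0454−0.0574+0.2599²/2)·0.9684) / 0.255761 = (-0.189903 + 0.021086) / 0.255761 = -0.660059
d₂ = d₁ − σ√T = -0.660059 − 0.255761 = -0.915820
e^{−rT} = 0.956987
e^{−qT} = 0.945931
N(d₁) = 0.254608,  N(d₂) = 0.179881
V = S·e^{−qT}·N(d₁) − K·e^{−rT}·N(d₂) = 37.922878 − 32.774395 = 5.148483 (equal to the quote); since ∂V/∂σ > 0 for all σ, the implied volatility is unique

sigma = 0.2599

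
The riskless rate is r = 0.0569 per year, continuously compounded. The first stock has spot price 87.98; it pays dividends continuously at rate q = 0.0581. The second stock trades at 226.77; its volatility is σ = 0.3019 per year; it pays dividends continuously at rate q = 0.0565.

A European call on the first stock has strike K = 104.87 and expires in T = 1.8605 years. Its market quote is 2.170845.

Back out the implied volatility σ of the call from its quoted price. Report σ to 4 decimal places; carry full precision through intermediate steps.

At σ = 0.1592 the Black–Scholes value reproduces the quote:
σ√T = 0.1592·√1.8605 = 0.217149
d₁ = (ln(S/K) + (r−q+σ²/2)T) / (σ√T) = (ln(87.98/104.87) + (0.0569−0.0581+0.1592²/2)·1.8605) / 0.217149 = (-0.175612 + 0.021344) / 0.217149 = -0.710423
d₂ = d₁ − σ√T = -0.710423 − 0.217149 = -0.927572
e^{−rT} = 0.899548
e^{−qT} = 0.897542
N(d₁) = 0.238721,  N(d₂) = 0.176815
V = S·e^{−qT}·N(d₁) − K·e^{−rT}·N(d₂) = 18.850776 − 16.679931 = 2.170845 (the quoted price), and the Black–Scholes price is strictly increasing in σ, so σ is unique

sigma = 0.1592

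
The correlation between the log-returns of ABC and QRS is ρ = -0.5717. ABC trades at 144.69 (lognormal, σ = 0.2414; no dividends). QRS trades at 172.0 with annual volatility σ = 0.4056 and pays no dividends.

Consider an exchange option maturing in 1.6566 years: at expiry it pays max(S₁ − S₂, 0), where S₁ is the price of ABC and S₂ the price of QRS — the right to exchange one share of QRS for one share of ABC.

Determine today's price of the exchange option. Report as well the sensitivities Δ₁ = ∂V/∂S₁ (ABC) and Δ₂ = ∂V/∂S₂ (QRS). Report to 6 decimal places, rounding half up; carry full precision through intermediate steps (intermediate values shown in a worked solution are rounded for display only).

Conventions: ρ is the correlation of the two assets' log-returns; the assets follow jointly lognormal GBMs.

σ_eff = √(σ₁² + σ₂² − 2ρσ₁σ₂) = √(0.2414² + 0.4056² − 2·-0.5717·0.2414·0.4056) = 0.578565
d₁ = (ln(S₁/S₂) + (q₂ − q₁ + σ_eff²/2)T) / (σ_eff√T) = (ln(144.69/172.0) + (0.0 − 0.0 + 0.167369)·1.6566) / 0.744665 = 0.140147
d₂ = d₁ − σ_eff√T = 0.140147 − 0.744665 = -0.604519
N(d₁) = 0.555728,  N(d₂) = 0.272749
V = S₁·e^{−q₁T}·N(d₁) − S₂·e^{−q₂T}·N(d₂) = 80.408271 − 46.912895 = 33.495376
Key observation: pricing in QRS-units makes this a unit-strike call on the ratio S₁/S₂ — the risk-free rate cancels and cannot affect the value.
Δ₁ = e^{−q₁T}·N(d₁) = 0.555728;  Δ₂ = −e^{−q₂T}·N(d₂) = -0.272749

exchange price = 33.495376
Δ1 = 0.555728
Δ2 = -0.272749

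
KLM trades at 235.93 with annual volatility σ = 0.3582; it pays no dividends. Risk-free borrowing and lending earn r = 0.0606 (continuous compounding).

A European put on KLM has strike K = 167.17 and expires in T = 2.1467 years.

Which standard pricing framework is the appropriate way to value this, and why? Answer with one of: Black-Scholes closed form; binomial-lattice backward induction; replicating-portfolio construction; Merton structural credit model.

Key observation: with KLM following a GBM at constant σ and r, the European put struck at 167.17 prices in closed form — nothing here needs a stepwise model or a balance sheet.

framework: Black-Scholes closed form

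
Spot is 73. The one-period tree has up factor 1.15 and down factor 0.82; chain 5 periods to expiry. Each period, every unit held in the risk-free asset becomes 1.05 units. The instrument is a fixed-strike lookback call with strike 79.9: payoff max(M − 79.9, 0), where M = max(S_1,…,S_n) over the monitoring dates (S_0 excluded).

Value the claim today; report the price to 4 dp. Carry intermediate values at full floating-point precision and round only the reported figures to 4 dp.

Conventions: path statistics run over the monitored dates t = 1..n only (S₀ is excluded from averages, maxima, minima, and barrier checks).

Risk-neutral up-probability p* = (R−d)/(u−d) = (1.05−0.82)/(1.15−0.82) = 0.6970; the claim prices as the p*-weighted sum of path payoffs discounted by R^5.
Enumerate all 2^5 = 32 price paths (U = up ×1.15, D = down ×0.82); each path with k up-moves has probability p*^k·(1−p*)^(5−k).
DDDDD: M=59.8600, payoff=0.0000, prob=0.002555
UDDDD: M=83.9500, payoff=4.0500, prob=0.005877
DUDDD: M=68.8390, payoff=0.0000, prob=0.005877
UUDDD: M=96.5425, payoff=16.6425, prob=0.013517
DDUDD: M=59.8600, payoff=0.0000, prob=0.005877
UDUDD: M=83.9500, payoff=4.0500, prob=0.013517
DUUDD: M=79.1649, payoff=0.0000, prob=0.013517
UUUDD: M=111.0239, payoff=31.1239, prob=0.031090
DDDUD: M=59.8600, payoff=0.0000, prob=0.005877
UDDUD: M=83.9500, payoff=4.0500, prob=0.013517
DUDUD: M=68.8390, payoff=0.0000, prob=0.013517
UUDUD: M=96.5425, payoff=16.6425, prob=0.031090
DDUUD: M=64.9152, payoff=0.0000, prob=0.013517
UDUUD: M=91.0396, payoff=11.1396, prob=0.031090
DUUUD: M=91.0396, payoff=11.1396, prob=0.031090
UUUUD: M=127.6775, payoff=47.7775, prob=0.071506
DDDDU: M=59.8600, payoff=0.0000, prob=0.005877
UDDDU: M=83.9500, payoff=4.0500, prob=0.013517
DUDDU: M=68.8390, payoff=0.0000, prob=0.013517
UUDDU: M=96.5425, payoff=16.6425, prob=0.031090
DDUDU: M=59.8600, payoff=0.0000, prob=0.013517
UDUDU: M=83.9500, payoff=4.0500, prob=0.031090
DUUDU: M=79.1649, payoff=0.0000, prob=0.031090
UUUDU: M=111.0239, payoff=31.1239, prob=0.071506
DDDUU: M=59.8600, payoff=0.0000, prob=0.013517
UDDUU: M=83.9500, payoff=4.0500, prob=0.031090
DUDUU: M=74.6525, payoff=0.0000, prob=0.031090
UUDUU: M=104.6955, payoff=24.7955, prob=0.071506
DDUUU: M=74.6525, payoff=0.0000, prob=0.031090
UDUUU: M=104.6955, payoff=24.7955, prob=0.071506
DUUUU: M=104.6955, payoff=24.7955, prob=0.071506
UUUUU: M=146.8291, payoff=66.9291, prob=0.164463
Price = Σ prob·payoff / R^5 = 25.328278 / 1.276282 = 19.8454

price = 19.8454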